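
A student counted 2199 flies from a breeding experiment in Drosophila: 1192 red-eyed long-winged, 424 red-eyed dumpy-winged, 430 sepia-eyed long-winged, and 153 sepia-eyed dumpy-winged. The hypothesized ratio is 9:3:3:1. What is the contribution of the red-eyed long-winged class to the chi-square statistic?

1.633

Expected counts for N = 2199 under a 9:3:3:1 ratio (total parts = 16):
  red-eyed long-winged: 2199 × 9/16 = 1236.9375
  red-eyed dumpy-winged: 2199 × 3/16 = 412.3125
  sepia-eyed long-winged: 2199 × 3/16 = 412.3125
  sepia-eyed dumpy-winged: 2199 × 1/16 = 137.4375
Contribution of red-eyed long-winged: (1192 − 1236.9375)² / 1236.9375 = 1.6326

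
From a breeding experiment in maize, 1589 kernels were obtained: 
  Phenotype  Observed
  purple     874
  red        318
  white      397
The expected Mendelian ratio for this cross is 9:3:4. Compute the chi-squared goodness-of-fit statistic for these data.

Under the 9:3:4 hypothesis (Σ ratio = 16, N = 1589):
  purple: 1589 × 9/16 = 893.8125
  red: 1589 × 3/16 = 297.9375
  white: 1589 × 4/16 = 397.25
χ² = Σ (O − E)² / E
  purple: (874 − 893.8125)² / 893.8125 = 0.4392
  red: (318 − 297.9375)² / 297.9375 = 1.3510
  white: (397 − 397.25)² / 397.25 = 0.0002
χ² = 0.4392 + 1.3510 + 0.0002 = 1.7904 ≈ 1.790

1.790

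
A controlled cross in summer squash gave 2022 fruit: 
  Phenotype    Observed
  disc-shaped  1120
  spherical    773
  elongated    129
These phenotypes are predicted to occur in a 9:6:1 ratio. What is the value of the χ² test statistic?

0.607

Total ratio parts = 16. Expected numbers out of 2022:
  disc-shaped: 2022 × 9/16 = 1137.375
  spherical: 2022 × 6/16 = 758.25
  elongated: 2022 × 1/16 = 126.375
χ² = Σ (O − E)² / E
  disc-shaped: (1120 − 1137.375)² / 1137.375 = 0.2654
  spherical: (773 − 758.25)² / 758.25 = 0.2869
  elongated: (129 − 126.375)² / 126.375 = 0.0545
χ² = 0.2654 + 0.2869 + 0.0545 = 0.6068 ≈ 0.607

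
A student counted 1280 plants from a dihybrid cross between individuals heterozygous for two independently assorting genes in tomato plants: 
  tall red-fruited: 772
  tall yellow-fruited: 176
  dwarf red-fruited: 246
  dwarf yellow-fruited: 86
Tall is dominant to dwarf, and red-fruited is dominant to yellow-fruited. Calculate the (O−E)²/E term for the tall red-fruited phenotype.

3.756

A dihybrid F₂ with independent assortment and complete dominance at both loci gives a 9:3:3:1 phenotypic ratio.
Under the 9:3:3:1 hypothesis (Σ ratio = 16, N = 1280):
  tall red-fruited: 1280 × 9/16 = 720
  tall yellow-fruited: 1280 × 3/16 = 240
  dwarf red-fruited: 1280 × 3/16 = 240
  dwarf yellow-fruited: 1280 × 1/16 = 80
Contribution of tall red-fruited: (772 − 720)² / 720 = 3.7556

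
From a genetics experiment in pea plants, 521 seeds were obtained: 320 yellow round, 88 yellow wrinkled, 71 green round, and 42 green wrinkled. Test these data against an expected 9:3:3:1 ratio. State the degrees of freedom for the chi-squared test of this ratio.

A goodness-of-fit test with 4 phenotype classes has df = 4 − 1 = 3.

3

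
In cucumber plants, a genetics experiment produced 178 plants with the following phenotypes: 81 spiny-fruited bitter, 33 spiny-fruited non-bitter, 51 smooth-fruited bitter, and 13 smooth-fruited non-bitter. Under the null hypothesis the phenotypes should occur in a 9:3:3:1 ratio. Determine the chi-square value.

13.281

Total ratio parts = 16. Expected numbers out of 178:
  spiny-fruited bitter: 178 × 9/16 = 100.125
  spiny-fruited non-bitter: 178 × 3/16 = 33.375
  smooth-fruited bitter: 178 × 3/16 = 33.375
  smooth-fruited non-bitter: 178 × 1/16 = 11.125
χ² = Σ (O − E)² / E
  spiny-fruited bitter: (81 − 100.125)² / 100.125 = 3.6531
  spiny-fruited non-bitter: (33 − 33.375)² / 33.375 = 0.0042
  smooth-fruited bitter: (51 − 33.375)² / 33.375 = 9.3076
  smooth-fruited non-bitter: (13 − 11.125)² / 11.125 = 0.3160
χ² = 3.6531 + 0.0042 + 9.3076 + 0.3160 = 13.2809 ≈ 13.281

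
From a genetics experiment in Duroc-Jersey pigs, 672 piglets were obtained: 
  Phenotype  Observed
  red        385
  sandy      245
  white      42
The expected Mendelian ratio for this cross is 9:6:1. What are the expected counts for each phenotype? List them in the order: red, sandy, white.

Under the 9:6:1 hypothesis (Σ ratio = 16, N = 672):
  red: 672 × 9/16 = 378
  sandy: 672 × 6/16 = 252
  white: 672 × 1/16 = 42

378, 252, 42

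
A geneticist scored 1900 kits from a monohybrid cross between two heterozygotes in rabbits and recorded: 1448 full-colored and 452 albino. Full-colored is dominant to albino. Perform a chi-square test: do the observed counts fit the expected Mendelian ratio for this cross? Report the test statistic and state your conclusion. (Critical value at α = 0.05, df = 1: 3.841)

For a monohybrid cross between heterozygotes with complete dominance, the expected phenotypic ratio is 3:1.
Under the 3:1 hypothesis (Σ ratio = 4, N = 1900):
  full-colored: 1900 × 3/4 = 1425
  albino: 1900 × 1/4 = 475
χ² = Σ (O − E)² / E
  full-colored: (1448 − 1425)² / 1425 = 0.3712
  albino: (452 − 475)² / 475 = 1.1137
χ² = 0.3712 + 1.1137 = 1.4849 ≈ 1.485
Degrees of freedom = 2 − 1 = 1; critical value at α = 0.05 is 3.841.
Since 1.485 < 3.841, we fail to reject the null hypothesis — the data are consistent with the 3:1 ratio.

1.485; consistent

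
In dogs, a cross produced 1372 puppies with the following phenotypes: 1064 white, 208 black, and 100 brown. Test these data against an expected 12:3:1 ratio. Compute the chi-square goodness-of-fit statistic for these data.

The 12:3:1 ratio has 16 parts, so with N = 1372 the expected counts are:
  white: 1372 × 12/16 = 1029
  black: 1372 × 3/16 = 257.25
  brown: 1372 × 1/16 = 85.75
χ² = Σ (O − E)² / E
  white: (1064 − 1029)² / 1029 = 1.1905
  black: (208 − 257.25)² / 257.25 = 9.4288
  brown: (100 − 85.75)² / 85.75 = 2.3681
χ² = 1.1905 + 9.4288 + 2.3681 = 12.9874 ≈ 12.987

12.987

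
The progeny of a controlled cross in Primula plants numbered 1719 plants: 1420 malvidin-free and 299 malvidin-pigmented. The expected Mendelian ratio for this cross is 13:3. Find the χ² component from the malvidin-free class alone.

0.389

Total ratio parts = 16. Expected numbers out of 1719:
  malvidin-free: 1719 × 13/16 = 1396.6875
  malvidin-pigmented: 1719 × 3/16 = 322.3125
Contribution of malvidin-free: (1420 − 1396.6875)² / 1396.6875 = 0.3891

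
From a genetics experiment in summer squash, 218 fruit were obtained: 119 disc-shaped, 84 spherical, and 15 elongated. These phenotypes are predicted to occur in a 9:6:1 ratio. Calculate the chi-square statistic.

The 9:6:1 ratio has 16 parts, so with N = 218 the expected counts are:
  disc-shaped: 218 × 9/16 = 122.625
  spherical: 218 × 6/16 = 81.75
  elongated: 218 × 1/16 = 13.625
χ² = Σ (O − E)² / E
  disc-shaped: (119 − 122.625)² / 122.625 = 0.1072
  spherical: (84 − 81.75)² / 81.75 = 0.0619
  elongated: (15 − 13.625)² / 13.625 = 0.1388
χ² = 0.1072 + 0.0619 + 0.1388 = 0.3079 ≈ 0.308

0.308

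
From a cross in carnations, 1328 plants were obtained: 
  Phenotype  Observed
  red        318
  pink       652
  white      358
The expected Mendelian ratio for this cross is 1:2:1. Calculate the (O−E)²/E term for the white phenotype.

Total ratio parts = 4. Expected numbers out of 1328:
  red: 1328 × 1/4 = 332
  pink: 1328 × 2/4 = 664
  white: 1328 × 1/4 = 332
Contribution of white: (358 − 332)² / 332 = 2.0361

2.036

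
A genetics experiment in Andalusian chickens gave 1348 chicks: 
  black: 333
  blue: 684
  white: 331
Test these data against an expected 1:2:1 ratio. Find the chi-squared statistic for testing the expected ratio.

0.303

The 1:2:1 ratio has 4 parts, so with N = 1348 the expected counts are:
  black: 1348 × 1/4 = 337
  blue: 1348 × 2/4 = 674
  white: 1348 × 1/4 = 337
χ² = Σ (O − E)² / E
  black: (333 − 337)² / 337 = 0.0475
  blue: (684 − 674)² / 674 = 0.1484
  white: (331 − 337)² / 337 = 0.1068
χ² = 0.0475 + 0.1484 + 0.1068 = 0.3027 ≈ 0.303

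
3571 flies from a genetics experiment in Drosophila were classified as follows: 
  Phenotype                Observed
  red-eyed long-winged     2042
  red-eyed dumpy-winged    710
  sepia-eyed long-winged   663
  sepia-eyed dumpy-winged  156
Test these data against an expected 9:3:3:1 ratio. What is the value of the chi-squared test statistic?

The 9:3:3:1 ratio has 16 parts, so with N = 3571 the expected counts are:
  red-eyed long-winged: 3571 × 9/16 = 2008.6875
  red-eyed dumpy-winged: 3571 × 3/16 = 669.5625
  sepia-eyed long-winged: 3571 × 3/16 = 669.5625
  sepia-eyed dumpy-winged: 3571 × 1/16 = 223.1875
χ² = Σ (O − E)² / E
  red-eyed long-winged: (2042 − 2008.6875)² / 2008.6875 = 0.5525
  red-eyed dumpy-winged: (710 − 669.5625)² / 669.5625 = 2.4422
  sepia-eyed long-winged: (663 − 669.5625)² / 669.5625 = 0.0643
  sepia-eyed dumpy-winged: (156 − 223.1875)² / 223.1875 = 20.2259
χ² = 0.5525 + 2.4422 + 0.0643 + 20.2259 = 23.2849 ≈ 23.285

23.285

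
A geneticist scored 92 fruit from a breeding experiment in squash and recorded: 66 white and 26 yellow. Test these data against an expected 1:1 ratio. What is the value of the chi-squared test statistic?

17.391

Expected counts for N = 92 under a 1:1 ratio (total parts = 2):
  white: 92 × 1/2 = 46
  yellow: 92 × 1/2 = 46
χ² = Σ (O − E)² / E
  white: (66 − 46)² / 46 = 8.6957
  yellow: (26 − 46)² / 46 = 8.6957
χ² = 8.6957 + 8.6957 = 17.3914 ≈ 17.391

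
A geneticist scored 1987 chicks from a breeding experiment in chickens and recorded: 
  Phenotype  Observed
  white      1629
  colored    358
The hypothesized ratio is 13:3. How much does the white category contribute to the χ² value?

The 13:3 ratio has 16 parts, so with N = 1987 the expected counts are:
  white: 1987 × 13/16 = 1614.4375
  colored: 1987 × 3/16 = 372.5625
Contribution of white: (1629 − 1614.4375)² / 1614.4375 = 0.1314

0.131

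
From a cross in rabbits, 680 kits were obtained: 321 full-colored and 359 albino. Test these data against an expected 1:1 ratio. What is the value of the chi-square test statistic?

2.124

Expected counts for N = 680 under a 1:1 ratio (total parts = 2):
  full-colored: 680 × 1/2 = 340
  albino: 680 × 1/2 = 340
χ² = Σ (O − E)² / E
  full-colored: (321 − 340)² / 340 = 1.0618
  albino: (359 − 340)² / 340 = 1.0618
χ² = 1.0618 + 1.0618 = 2.1236 ≈ 2.124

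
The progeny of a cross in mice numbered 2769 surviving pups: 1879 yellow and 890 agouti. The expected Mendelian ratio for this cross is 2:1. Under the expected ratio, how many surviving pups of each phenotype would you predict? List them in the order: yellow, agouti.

Total ratio parts = 3. Expected numbers out of 2769:
  yellow: 2769 × 2/3 = 1846
  agouti: 2769 × 1/3 = 923

1846, 923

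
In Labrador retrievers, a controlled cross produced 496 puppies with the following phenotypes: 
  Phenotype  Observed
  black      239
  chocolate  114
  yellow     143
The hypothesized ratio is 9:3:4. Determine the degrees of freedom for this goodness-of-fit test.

A goodness-of-fit test with 3 phenotype classes has df = 3 − 1 = 2.

2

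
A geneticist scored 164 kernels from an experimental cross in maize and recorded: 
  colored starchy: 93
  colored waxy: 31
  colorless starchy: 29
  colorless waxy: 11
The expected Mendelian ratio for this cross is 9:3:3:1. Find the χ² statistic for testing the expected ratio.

Total ratio parts = 16. Expected numbers out of 164:
  colored starchy: 164 × 9/16 = 92.25
  colored waxy: 164 × 3/16 = 30.75
  colorless starchy: 164 × 3/16 = 30.75
  colorless waxy: 164 × 1/16 = 10.25
χ² = Σ (O − E)² / E
  colored starchy: (93 − 92.25)² / 92.25 = 0.0061
  colored waxy: (31 − 30.75)² / 30.75 = 0.0020
  colorless starchy: (29 − 30.75)² / 30.75 = 0.0996
  colorless waxy: (11 − 10.25)² / 10.25 = 0.0549
χ² = 0.0061 + 0.0020 + 0.0996 + 0.0549 = 0.1626 ≈ 0.163

0.163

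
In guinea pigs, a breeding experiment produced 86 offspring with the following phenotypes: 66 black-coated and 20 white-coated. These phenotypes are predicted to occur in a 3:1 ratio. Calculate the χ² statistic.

Expected counts for N = 86 under a 3:1 ratio (total parts = 4):
  black-coated: 86 × 3/4 = 64.5
  white-coated: 86 × 1/4 = 21.5
χ² = Σ (O − E)² / E
  black-coated: (66 − 64.5)² / 64.5 = 0.0349
  white-coated: (20 − 21.5)² / 21.5 = 0.1047
χ² = 0.0349 + 0.1047 = 0.1396 ≈ 0.140

0.140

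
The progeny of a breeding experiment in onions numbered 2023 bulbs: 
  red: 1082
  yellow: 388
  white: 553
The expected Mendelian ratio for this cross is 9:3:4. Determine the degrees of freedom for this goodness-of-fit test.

A goodness-of-fit test with 3 phenotype classes has df = 3 − 1 = 2.

2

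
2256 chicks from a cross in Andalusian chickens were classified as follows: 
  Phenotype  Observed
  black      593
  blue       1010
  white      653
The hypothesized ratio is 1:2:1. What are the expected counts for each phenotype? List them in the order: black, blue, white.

Expected counts for N = 2256 under a 1:2:1 ratio (total parts = 4):
  black: 2256 × 1/4 = 564
  blue: 2256 × 2/4 = 1128
  white: 2256 × 1/4 = 564

564, 1128, 564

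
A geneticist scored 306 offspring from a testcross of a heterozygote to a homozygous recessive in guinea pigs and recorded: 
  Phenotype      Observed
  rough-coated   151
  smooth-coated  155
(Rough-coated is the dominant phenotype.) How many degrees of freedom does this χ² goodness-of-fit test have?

A testcross of a heterozygote (Aa × aa) gives a 1:1 phenotypic ratio.
A goodness-of-fit test with 2 phenotype classes has df = 2 − 1 = 1.

1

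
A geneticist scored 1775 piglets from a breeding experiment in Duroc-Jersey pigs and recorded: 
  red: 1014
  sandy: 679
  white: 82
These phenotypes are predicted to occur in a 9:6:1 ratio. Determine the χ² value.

The 9:6:1 ratio has 16 parts, so with N = 1775 the expected counts are:
  red: 1775 × 9/16 = 998.4375
  sandy: 1775 × 6/16 = 665.625
  white: 1775 × 1/16 = 110.9375
χ² = Σ (O − E)² / E
  red: (1014 − 998.4375)² / 998.4375 = 0.2426
  sandy: (679 − 665.625)² / 665.625 = 0.2688
  white: (82 − 110.9375)² / 110.9375 = 7.5482
χ² = 0.2426 + 0.2688 + 7.5482 = 8.0596 ≈ 8.060

8.060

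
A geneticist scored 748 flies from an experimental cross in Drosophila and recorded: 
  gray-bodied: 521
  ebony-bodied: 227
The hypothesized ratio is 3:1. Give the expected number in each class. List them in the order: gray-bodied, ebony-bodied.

561, 187

Expected counts for N = 748 under a 3:1 ratio (total parts = 4):
  gray-bodied: 748 × 3/4 = 561
  ebony-bodied: 748 × 1/4 = 187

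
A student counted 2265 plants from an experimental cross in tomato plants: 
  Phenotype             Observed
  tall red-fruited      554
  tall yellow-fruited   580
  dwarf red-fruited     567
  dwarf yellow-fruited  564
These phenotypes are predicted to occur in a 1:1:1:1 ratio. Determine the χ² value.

Under the 1:1:1:1 hypothesis (Σ ratio = 4, N = 2265):
  tall red-fruited: 2265 × 1/4 = 566.25
  tall yellow-fruited: 2265 × 1/4 = 566.25
  dwarf red-fruited: 2265 × 1/4 = 566.25
  dwarf yellow-fruited: 2265 × 1/4 = 566.25
χ² = Σ (O − E)² / E
  tall red-fruited: (554 − 566.25)² / 566.25 = 0.2650
  tall yellow-fruited: (580 − 566.25)² / 566.25 = 0.3339
  dwarf red-fruited: (567 − 566.25)² / 566.25 = 0.0010
  dwarf yellow-fruited: (564 − 566.25)² / 566.25 = 0.0089
χ² = 0.2650 + 0.3339 + 0.0010 + 0.0089 = 0.6088 ≈ 0.609

0.609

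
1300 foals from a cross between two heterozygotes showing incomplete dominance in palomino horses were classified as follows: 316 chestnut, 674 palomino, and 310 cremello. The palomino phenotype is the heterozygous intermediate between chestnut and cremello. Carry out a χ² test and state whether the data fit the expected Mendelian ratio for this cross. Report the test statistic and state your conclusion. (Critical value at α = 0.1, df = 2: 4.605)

With incomplete dominance, a heterozygote × heterozygote cross gives a 1:2:1 phenotypic ratio.
Total ratio parts = 4. Expected numbers out of 1300:
  chestnut: 1300 × 1/4 = 325
  palomino: 1300 × 2/4 = 650
  cremello: 1300 × 1/4 = 325
χ² = Σ (O − E)² / E
  chestnut: (316 − 325)² / 325 = 0.2492
  palomino: (674 − 650)² / 650 = 0.8862
  cremello: (310 − 325)² / 325 = 0.6923
χ² = 0.2492 + 0.8862 + 0.6923 = 1.8277 ≈ 1.828
Degrees of freedom = 3 − 1 = 2; critical value at α = 0.1 is 4.605.
Since 1.828 < 4.605, we fail to reject the null hypothesis — the data are consistent with the 1:2:1 ratio.

1.828; consistent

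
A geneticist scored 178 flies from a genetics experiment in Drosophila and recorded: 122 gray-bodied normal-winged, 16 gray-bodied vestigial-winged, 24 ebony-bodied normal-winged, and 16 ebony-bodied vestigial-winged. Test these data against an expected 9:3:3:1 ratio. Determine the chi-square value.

18.594

Expected counts for N = 178 under a 9:3:3:1 ratio (total parts = 16):
  gray-bodied normal-winged: 178 × 9/16 = 100.125
  gray-bodied vestigial-winged: 178 × 3/16 = 33.375
  ebony-bodied normal-winged: 178 × 3/16 = 33.375
  ebony-bodied vestigial-winged: 178 × 1/16 = 11.125
χ² = Σ (O − E)² / E
  gray-bodied normal-winged: (122 − 100.125)² / 100.125 = 4.7792
  gray-bodied vestigial-winged: (16 − 33.375)² / 33.375 = 9.0454
  ebony-bodied normal-winged: (24 − 33.375)² / 33.375 = 2.6334
  ebony-bodied vestigial-winged: (16 − 11.125)² / 11.125 = 2.1362
χ² = 4.7792 + 9.0454 + 2.6334 + 2.1362 = 18.5942 ≈ 18.594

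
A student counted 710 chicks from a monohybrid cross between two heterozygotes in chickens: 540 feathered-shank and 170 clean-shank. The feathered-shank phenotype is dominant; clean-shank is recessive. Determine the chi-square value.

For a monohybrid cross between heterozygotes with complete dominance, the expected phenotypic ratio is 3:1.
The 3:1 ratio has 4 parts, so with N = 710 the expected counts are:
  feathered-shank: 710 × 3/4 = 532.5
  clean-shank: 710 × 1/4 = 177.5
χ² = Σ (O − E)² / E
  feathered-shank: (540 − 532.5)² / 532.5 = 0.1056
  clean-shank: (170 − 177.5)² / 177.5 = 0.3169
χ² = 0.1056 + 0.3169 = 0.4225 ≈ 0.423

0.423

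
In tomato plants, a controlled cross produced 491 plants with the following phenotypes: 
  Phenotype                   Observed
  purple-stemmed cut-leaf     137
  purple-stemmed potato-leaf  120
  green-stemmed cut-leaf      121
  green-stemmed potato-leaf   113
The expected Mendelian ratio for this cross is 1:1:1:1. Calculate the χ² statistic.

Total ratio parts = 4. Expected numbers out of 491:
  purple-stemmed cut-leaf: 491 × 1/4 = 122.75
  purple-stemmed potato-leaf: 491 × 1/4 = 122.75
  green-stemmed cut-leaf: 491 × 1/4 = 122.75
  green-stemmed potato-leaf: 491 × 1/4 = 122.75
χ² = Σ (O − E)² / E
  purple-stemmed cut-leaf: (137 − 122.75)² / 122.75 = 1.6543
  purple-stemmed potato-leaf: (120 − 122.75)² / 122.75 = 0.0616
  green-stemmed cut-leaf: (121 − 122.75)² / 122.75 = 0.0249
  green-stemmed potato-leaf: (113 − 122.75)² / 122.75 = 0.7744
χ² = 1.6543 + 0.0616 + 0.0249 + 0.7744 = 2.5152 ≈ 2.515

2.515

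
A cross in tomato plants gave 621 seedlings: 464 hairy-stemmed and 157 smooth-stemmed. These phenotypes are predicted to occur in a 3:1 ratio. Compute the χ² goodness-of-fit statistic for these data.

0.026

The 3:1 ratio has 4 parts, so with N = 621 the expected counts are:
  hairy-stemmed: 621 × 3/4 = 465.75
  smooth-stemmed: 621 × 1/4 = 155.25
χ² = Σ (O − E)² / E
  hairy-stemmed: (464 − 465.75)² / 465.75 = 0.0066
  smooth-stemmed: (157 − 155.25)² / 155.25 = 0.0197
χ² = 0.0066 + 0.0197 = 0.0263 ≈ 0.026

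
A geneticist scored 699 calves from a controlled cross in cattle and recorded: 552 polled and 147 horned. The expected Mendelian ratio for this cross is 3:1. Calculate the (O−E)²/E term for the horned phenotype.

4.407

Under the 3:1 hypothesis (Σ ratio = 4, N = 699):
  polled: 699 × 3/4 = 524.25
  horned: 699 × 1/4 = 174.75
Contribution of horned: (147 − 174.75)² / 174.75 = 4.4067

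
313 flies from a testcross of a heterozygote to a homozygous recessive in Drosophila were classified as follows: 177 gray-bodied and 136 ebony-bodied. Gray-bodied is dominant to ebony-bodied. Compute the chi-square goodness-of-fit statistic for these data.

A testcross of a heterozygote (Aa × aa) gives a 1:1 phenotypic ratio.
Under the 1:1 hypothesis (Σ ratio = 2, N = 313):
  gray-bodied: 313 × 1/2 = 156.5
  ebony-bodied: 313 × 1/2 = 156.5
χ² = Σ (O − E)² / E
  gray-bodied: (177 − 156.5)² / 156.5 = 2.6853
  ebony-bodied: (136 − 156.5)² / 156.5 = 2.6853
χ² = 2.6853 + 2.6853 = 5.3706 ≈ 5.371

5.371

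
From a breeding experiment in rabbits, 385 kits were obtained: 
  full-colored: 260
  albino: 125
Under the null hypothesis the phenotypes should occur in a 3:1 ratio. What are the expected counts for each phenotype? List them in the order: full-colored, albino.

The 3:1 ratio has 4 parts, so with N = 385 the expected counts are:
  full-colored: 385 × 3/4 = 288.75
  albino: 385 × 1/4 = 96.25

288.75, 96.25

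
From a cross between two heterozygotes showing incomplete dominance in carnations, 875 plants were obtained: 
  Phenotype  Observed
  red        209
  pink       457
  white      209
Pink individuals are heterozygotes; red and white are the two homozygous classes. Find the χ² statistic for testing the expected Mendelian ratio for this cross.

With incomplete dominance, a heterozygote × heterozygote cross gives a 1:2:1 phenotypic ratio.
Total ratio parts = 4. Expected numbers out of 875:
  red: 875 × 1/4 = 218.75
  pink: 875 × 2/4 = 437.5
  white: 875 × 1/4 = 218.75
χ² = Σ (O − E)² / E
  red: (209 − 218.75)² / 218.75 = 0.4346
  pink: (457 − 437.5)² / 437.5 = 0.8691
  white: (209 − 218.75)² / 218.75 = 0.4346
χ² = 0.4346 + 0.8691 + 0.4346 = 1.7383 ≈ 1.738

1.738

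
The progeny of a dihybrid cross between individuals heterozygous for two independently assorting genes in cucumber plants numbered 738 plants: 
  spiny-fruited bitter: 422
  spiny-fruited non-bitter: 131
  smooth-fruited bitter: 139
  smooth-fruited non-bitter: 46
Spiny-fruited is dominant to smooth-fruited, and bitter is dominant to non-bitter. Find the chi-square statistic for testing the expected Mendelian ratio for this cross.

A dihybrid F₂ with independent assortment and complete dominance at both loci gives a 9:3:3:1 phenotypic ratio.
Under the 9:3:3:1 hypothesis (Σ ratio = 16, N = 738):
  spiny-fruited bitter: 738 × 9/16 = 415.125
  spiny-fruited non-bitter: 738 × 3/16 = 138.375
  smooth-fruited bitter: 738 × 3/16 = 138.375
  smooth-fruited non-bitter: 738 × 1/16 = 46.125
χ² = Σ (O − E)² / E
  spiny-fruited bitter: (422 − 415.125)² / 415.125 = 0.1139
  spiny-fruited non-bitter: (131 − 138.375)² / 138.375 = 0.3931
  smooth-fruited bitter: (139 − 138.375)² / 138.375 = 0.0028
  smooth-fruited non-bitter: (46 − 46.125)² / 46.125 = 0.0003
χ² = 0.1139 + 0.3931 + 0.0028 + 0.0003 = 0.5101 ≈ 0.510

0.510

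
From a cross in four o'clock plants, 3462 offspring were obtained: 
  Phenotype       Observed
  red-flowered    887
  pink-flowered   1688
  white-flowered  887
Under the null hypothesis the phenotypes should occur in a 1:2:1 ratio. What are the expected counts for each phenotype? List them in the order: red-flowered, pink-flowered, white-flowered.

865.5, 1731, 865.5

Expected counts for N = 3462 under a 1:2:1 ratio (total parts = 4):
  red-flowered: 3462 × 1/4 = 865.5
  pink-flowered: 3462 × 2/4 = 1731
  white-flowered: 3462 × 1/4 = 865.5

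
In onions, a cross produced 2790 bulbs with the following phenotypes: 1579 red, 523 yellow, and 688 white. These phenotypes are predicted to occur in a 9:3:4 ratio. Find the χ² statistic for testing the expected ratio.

0.188

Total ratio parts = 16. Expected numbers out of 2790:
  red: 2790 × 9/16 = 1569.375
  yellow: 2790 × 3/16 = 523.125
  white: 2790 × 4/16 = 697.5
χ² = Σ (O − E)² / E
  red: (1579 − 1569.375)² / 1569.375 = 0.0590
  yellow: (523 − 523.125)² / 523.125 = 0.0000
  white: (688 − 697.5)² / 697.5 = 0.1294
χ² = 0.0590 + 0.0000 + 0.1294 = 0.1884 ≈ 0.188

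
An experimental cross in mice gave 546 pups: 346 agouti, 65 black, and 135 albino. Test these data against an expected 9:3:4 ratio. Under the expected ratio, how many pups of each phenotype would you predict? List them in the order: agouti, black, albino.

The 9:3:4 ratio has 16 parts, so with N = 546 the expected counts are:
  agouti: 546 × 9/16 = 307.125
  black: 546 × 3/16 = 102.375
  albino: 546 × 4/16 = 136.5

307.125, 102.375, 136.5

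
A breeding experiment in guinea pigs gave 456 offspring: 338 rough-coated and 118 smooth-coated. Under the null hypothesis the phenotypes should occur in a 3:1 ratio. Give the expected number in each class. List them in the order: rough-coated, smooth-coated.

Expected counts for N = 456 under a 3:1 ratio (total parts = 4):
  rough-coated: 456 × 3/4 = 342
  smooth-coated: 456 × 1/4 = 114

342, 114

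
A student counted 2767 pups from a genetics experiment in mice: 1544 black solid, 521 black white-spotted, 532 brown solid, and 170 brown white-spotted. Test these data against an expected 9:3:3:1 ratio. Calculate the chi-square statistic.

Expected counts for N = 2767 under a 9:3:3:1 ratio (total parts = 16):
  black solid: 2767 × 9/16 = 1556.4375
  black white-spotted: 2767 × 3/16 = 518.8125
  brown solid: 2767 × 3/16 = 518.8125
  brown white-spotted: 2767 × 1/16 = 172.9375
χ² = Σ (O − E)² / E
  black solid: (1544 − 1556.4375)² / 1556.4375 = 0.0994
  black white-spotted: (521 − 518.8125)² / 518.8125 = 0.0092
  brown solid: (532 − 518.8125)² / 518.8125 = 0.3352
  brown white-spotted: (170 − 172.9375)² / 172.9375 = 0.0499
χ² = 0.0994 + 0.0092 + 0.3352 + 0.0499 = 0.4937 ≈ 0.494

0.494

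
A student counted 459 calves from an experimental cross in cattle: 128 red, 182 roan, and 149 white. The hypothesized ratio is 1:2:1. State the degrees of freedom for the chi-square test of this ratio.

2

A goodness-of-fit test with 3 phenotype classes has df = 3 − 1 = 2.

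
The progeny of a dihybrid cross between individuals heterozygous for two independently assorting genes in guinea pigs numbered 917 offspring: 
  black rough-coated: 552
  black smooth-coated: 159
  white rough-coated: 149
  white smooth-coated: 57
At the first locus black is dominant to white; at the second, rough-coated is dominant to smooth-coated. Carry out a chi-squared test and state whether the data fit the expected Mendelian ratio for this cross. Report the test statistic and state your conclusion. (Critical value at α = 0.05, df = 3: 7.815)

A dihybrid F₂ with independent assortment and complete dominance at both loci gives a 9:3:3:1 phenotypic ratio.
Total ratio parts = 16. Expected numbers out of 917:
  black rough-coated: 917 × 9/16 = 515.8125
  black smooth-coated: 917 × 3/16 = 171.9375
  white rough-coated: 917 × 3/16 = 171.9375
  white smooth-coated: 917 × 1/16 = 57.3125
χ² = Σ (O − E)² / E
  black rough-coated: (552 − 515.8125)² / 515.8125 = 2.5388
  black smooth-coated: (159 − 171.9375)² / 171.9375 = 0.9735
  white rough-coated: (149 − 171.9375)² / 171.9375 = 3.0600
  white smooth-coated: (57 − 57.3125)² / 57.3125 = 0.0017
χ² = 2.5388 + 0.9735 + 3.0600 + 0.0017 = 6.574
Degrees of freedom = 4 − 1 = 3; critical value at α = 0.05 is 7.815.
Since 6.574 < 7.815, we fail to reject the null hypothesis — the data are consistent with the 9:3:3:1 ratio.

6.574; consistent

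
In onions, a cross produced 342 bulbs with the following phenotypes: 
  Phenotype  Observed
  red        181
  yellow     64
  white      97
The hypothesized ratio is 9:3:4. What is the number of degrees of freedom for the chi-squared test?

A goodness-of-fit test with 3 phenotype classes has df = 3 − 1 = 2.

2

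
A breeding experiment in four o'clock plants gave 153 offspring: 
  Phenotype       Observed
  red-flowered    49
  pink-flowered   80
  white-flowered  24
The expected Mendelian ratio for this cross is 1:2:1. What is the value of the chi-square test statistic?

8.490

The 1:2:1 ratio has 4 parts, so with N = 153 the expected counts are:
  red-flowered: 153 × 1/4 = 38.25
  pink-flowered: 153 × 2/4 = 76.5
  white-flowered: 153 × 1/4 = 38.25
χ² = Σ (O − E)² / E
  red-flowered: (49 − 38.25)² / 38.25 = 3.0212
  pink-flowered: (80 − 76.5)² / 76.5 = 0.1601
  white-flowered: (24 − 38.25)² / 38.25 = 5.3088
χ² = 3.0212 + 0.1601 + 5.3088 = 8.4901 ≈ 8.490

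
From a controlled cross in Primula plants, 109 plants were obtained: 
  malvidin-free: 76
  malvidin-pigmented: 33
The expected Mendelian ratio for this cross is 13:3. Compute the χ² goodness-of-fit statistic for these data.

9.504

Total ratio parts = 16. Expected numbers out of 109:
  malvidin-free: 109 × 13/16 = 88.5625
  malvidin-pigmented: 109 × 3/16 = 20.4375
χ² = Σ (O − E)² / E
  malvidin-free: (76 − 88.5625)² / 88.5625 = 1.7820
  malvidin-pigmented: (33 − 20.4375)² / 20.4375 = 7.7219
χ² = 1.7820 + 7.7219 = 9.5039 ≈ 9.504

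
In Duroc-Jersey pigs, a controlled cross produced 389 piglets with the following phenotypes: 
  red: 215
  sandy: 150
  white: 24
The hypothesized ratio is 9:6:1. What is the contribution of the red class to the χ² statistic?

Total ratio parts = 16. Expected numbers out of 389:
  red: 389 × 9/16 = 218.8125
  sandy: 389 × 6/16 = 145.875
  white: 389 × 1/16 = 24.3125
Contribution of red: (215 − 218.8125)² / 218.8125 = 0.0664

0.066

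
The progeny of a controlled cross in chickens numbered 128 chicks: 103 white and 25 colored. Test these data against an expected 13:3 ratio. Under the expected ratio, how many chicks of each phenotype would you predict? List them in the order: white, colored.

Expected counts for N = 128 under a 13:3 ratio (total parts = 16):
  white: 128 × 13/16 = 104
  colored: 128 × 3/16 = 24

104, 24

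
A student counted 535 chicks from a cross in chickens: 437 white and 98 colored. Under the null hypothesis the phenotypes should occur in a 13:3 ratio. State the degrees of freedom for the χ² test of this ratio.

A goodness-of-fit test with 2 phenotype classes has df = 2 − 1 = 1.

1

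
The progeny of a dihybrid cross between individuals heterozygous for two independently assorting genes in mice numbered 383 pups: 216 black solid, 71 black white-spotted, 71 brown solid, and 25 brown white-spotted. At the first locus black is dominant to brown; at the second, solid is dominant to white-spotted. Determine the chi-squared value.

0.067

A dihybrid F₂ with independent assortment and complete dominance at both loci gives a 9:3:3:1 phenotypic ratio.
Total ratio parts = 16. Expected numbers out of 383:
  black solid: 383 × 9/16 = 215.4375
  black white-spotted: 383 × 3/16 = 71.8125
  brown solid: 383 × 3/16 = 71.8125
  brown white-spotted: 383 × 1/16 = 23.9375
χ² = Σ (O − E)² / E
  black solid: (216 − 215.4375)² / 215.4375 = 0.0015
  black white-spotted: (71 − 71.8125)² / 71.8125 = 0.0092
  brown solid: (71 − 71.8125)² / 71.8125 = 0.0092
  brown white-spotted: (25 − 23.9375)² / 23.9375 = 0.0472
χ² = 0.0015 + 0.0092 + 0.0092 + 0.0472 = 0.0671 ≈ 0.067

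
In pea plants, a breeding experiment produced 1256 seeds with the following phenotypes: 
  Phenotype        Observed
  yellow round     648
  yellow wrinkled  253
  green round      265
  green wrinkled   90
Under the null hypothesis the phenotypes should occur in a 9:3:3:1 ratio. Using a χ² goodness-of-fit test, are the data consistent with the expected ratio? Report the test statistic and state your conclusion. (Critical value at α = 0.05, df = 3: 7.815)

11.524; not consistent

The 9:3:3:1 ratio has 16 parts, so with N = 1256 the expected counts are:
  yellow round: 1256 × 9/16 = 706.5
  yellow wrinkled: 1256 × 3/16 = 235.5
  green round: 1256 × 3/16 = 235.5
  green wrinkled: 1256 × 1/16 = 78.5
χ² = Σ (O − E)² / E
  yellow round: (648 − 706.5)² / 706.5 = 4.8439
  yellow wrinkled: (253 − 235.5)² / 235.5 = 1.3004
  green round: (265 − 235.5)² / 235.5 = 3.6953
  green wrinkled: (90 − 78.5)² / 78.5 = 1.6847
χ² = 4.8439 + 1.3004 + 3.6953 + 1.6847 = 11.5243 ≈ 11.524
Degrees of freedom = 4 − 1 = 3; critical value at α = 0.05 is 7.815.
Since 11.524 > 7.815, we reject the null hypothesis — the data do not fit the 9:3:3:1 ratio.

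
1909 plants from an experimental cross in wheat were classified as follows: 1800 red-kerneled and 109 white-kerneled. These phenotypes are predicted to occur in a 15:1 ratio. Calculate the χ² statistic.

0.951

Expected counts for N = 1909 under a 15:1 ratio (total parts = 16):
  red-kerneled: 1909 × 15/16 = 1789.6875
  white-kerneled: 1909 × 1/16 = 119.3125
χ² = Σ (O − E)² / E
  red-kerneled: (1800 − 1789.6875)² / 1789.6875 = 0.0594
  white-kerneled: (109 − 119.3125)² / 119.3125 = 0.8913
χ² = 0.0594 + 0.8913 = 0.9507 ≈ 0.951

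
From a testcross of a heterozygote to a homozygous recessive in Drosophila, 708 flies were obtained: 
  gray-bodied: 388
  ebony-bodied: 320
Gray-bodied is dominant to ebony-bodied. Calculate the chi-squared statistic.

A testcross of a heterozygote (Aa × aa) gives a 1:1 phenotypic ratio.
Under the 1:1 hypothesis (Σ ratio = 2, N = 708):
  gray-bodied: 708 × 1/2 = 354
  ebony-bodied: 708 × 1/2 = 354
χ² = Σ (O − E)² / E
  gray-bodied: (388 − 354)² / 354 = 3.2655
  ebony-bodied: (320 − 354)² / 354 = 3.2655
χ² = 3.2655 + 3.2655 = 6.531

6.531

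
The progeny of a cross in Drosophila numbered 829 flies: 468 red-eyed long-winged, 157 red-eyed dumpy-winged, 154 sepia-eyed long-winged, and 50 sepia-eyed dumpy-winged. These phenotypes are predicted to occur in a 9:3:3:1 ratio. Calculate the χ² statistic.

Under the 9:3:3:1 hypothesis (Σ ratio = 16, N = 829):
  red-eyed long-winged: 829 × 9/16 = 466.3125
  red-eyed dumpy-winged: 829 × 3/16 = 155.4375
  sepia-eyed long-winged: 829 × 3/16 = 155.4375
  sepia-eyed dumpy-winged: 829 × 1/16 = 51.8125
χ² = Σ (O − E)² / E
  red-eyed long-winged: (468 − 466.3125)² / 466.3125 = 0.0061
  red-eyed dumpy-winged: (157 − 155.4375)² / 155.4375 = 0.0157
  sepia-eyed long-winged: (154 − 155.4375)² / 155.4375 = 0.0133
  sepia-eyed dumpy-winged: (50 − 51.8125)² / 51.8125 = 0.0634
χ² = 0.0061 + 0.0157 + 0.0133 + 0.0634 = 0.0985 ≈ 0.099

0.099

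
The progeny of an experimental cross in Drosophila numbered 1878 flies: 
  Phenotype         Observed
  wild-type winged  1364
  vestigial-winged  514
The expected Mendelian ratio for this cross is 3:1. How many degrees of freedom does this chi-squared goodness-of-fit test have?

1

A goodness-of-fit test with 2 phenotype classes has df = 2 − 1 = 1.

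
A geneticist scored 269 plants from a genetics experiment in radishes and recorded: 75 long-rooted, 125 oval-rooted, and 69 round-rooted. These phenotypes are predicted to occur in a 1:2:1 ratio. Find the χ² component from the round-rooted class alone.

0.046

Expected counts for N = 269 under a 1:2:1 ratio (total parts = 4):
  long-rooted: 269 × 1/4 = 67.25
  oval-rooted: 269 × 2/4 = 134.5
  round-rooted: 269 × 1/4 = 67.25
Contribution of round-rooted: (69 − 67.25)² / 67.25 = 0.0455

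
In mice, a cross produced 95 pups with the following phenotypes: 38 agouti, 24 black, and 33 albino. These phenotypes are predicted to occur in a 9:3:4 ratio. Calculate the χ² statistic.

10.212

Expected counts for N = 95 under a 9:3:4 ratio (total parts = 16):
  agouti: 95 × 9/16 = 53.4375
  black: 95 × 3/16 = 17.8125
  albino: 95 × 4/16 = 23.75
χ² = Σ (O − E)² / E
  agouti: (38 − 53.4375)² / 53.4375 = 4.4597
  black: (24 − 17.8125)² / 17.8125 = 2.1493
  albino: (33 − 23.75)² / 23.75 = 3.6026
χ² = 4.4597 + 2.1493 + 3.6026 = 10.2116 ≈ 10.212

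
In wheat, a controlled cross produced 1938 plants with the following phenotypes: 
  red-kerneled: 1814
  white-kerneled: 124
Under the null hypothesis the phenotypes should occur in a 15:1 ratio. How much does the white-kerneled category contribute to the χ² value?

Expected counts for N = 1938 under a 15:1 ratio (total parts = 16):
  red-kerneled: 1938 × 15/16 = 1816.875
  white-kerneled: 1938 × 1/16 = 121.125
Contribution of white-kerneled: (124 − 121.125)² / 121.125 = 0.0682

0.068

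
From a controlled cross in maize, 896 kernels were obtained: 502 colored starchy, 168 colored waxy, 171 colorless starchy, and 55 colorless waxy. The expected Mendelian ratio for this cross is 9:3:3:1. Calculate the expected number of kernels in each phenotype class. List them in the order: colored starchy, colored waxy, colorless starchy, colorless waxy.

Expected counts for N = 896 under a 9:3:3:1 ratio (total parts = 16):
  colored starchy: 896 × 9/16 = 504
  colored waxy: 896 × 3/16 = 168
  colorless starchy: 896 × 3/16 = 168
  colorless waxy: 896 × 1/16 = 56

504, 168, 168, 56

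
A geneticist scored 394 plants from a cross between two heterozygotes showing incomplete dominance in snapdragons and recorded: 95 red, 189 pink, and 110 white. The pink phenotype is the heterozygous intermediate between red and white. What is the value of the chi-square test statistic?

With incomplete dominance, a heterozygote × heterozygote cross gives a 1:2:1 phenotypic ratio.
Total ratio parts = 4. Expected numbers out of 394:
  red: 394 × 1/4 = 98.5
  pink: 394 × 2/4 = 197
  white: 394 × 1/4 = 98.5
χ² = Σ (O − E)² / E
  red: (95 − 98.5)² / 98.5 = 0.1244
  pink: (189 − 197)² / 197 = 0.3249
  white: (110 − 98.5)² / 98.5 = 1.3426
χ² = 0.1244 + 0.3249 + 1.3426 = 1.7919 ≈ 1.792

1.792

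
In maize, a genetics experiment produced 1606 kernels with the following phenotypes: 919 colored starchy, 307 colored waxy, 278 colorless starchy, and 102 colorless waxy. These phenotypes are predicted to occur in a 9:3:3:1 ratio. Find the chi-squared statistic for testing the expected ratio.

Total ratio parts = 16. Expected numbers out of 1606:
  colored starchy: 1606 × 9/16 = 903.375
  colored waxy: 1606 × 3/16 = 301.125
  colorless starchy: 1606 × 3/16 = 301.125
  colorless waxy: 1606 × 1/16 = 100.375
χ² = Σ (O − E)² / E
  colored starchy: (919 − 903.375)² / 903.375 = 0.2703
  colored waxy: (307 − 301.125)² / 301.125 = 0.1146
  colorless starchy: (278 − 301.125)² / 301.125 = 1.7759
  colorless waxy: (102 − 100.375)² / 100.375 = 0.0263
χ² = 0.2703 + 0.1146 + 1.7759 + 0.0263 = 2.1871 ≈ 2.187

2.187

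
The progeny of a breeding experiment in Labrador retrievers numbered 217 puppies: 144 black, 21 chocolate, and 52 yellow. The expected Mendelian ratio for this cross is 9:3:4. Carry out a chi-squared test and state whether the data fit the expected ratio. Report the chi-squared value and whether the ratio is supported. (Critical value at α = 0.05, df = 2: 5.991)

Under the 9:3:4 hypothesis (Σ ratio = 16, N = 217):
  black: 217 × 9/16 = 122.0625
  chocolate: 217 × 3/16 = 40.6875
  yellow: 217 × 4/16 = 54.25
χ² = Σ (O − E)² / E
  black: (144 − 122.0625)² / 122.0625 = 3.9427
  chocolate: (21 − 40.6875)² / 40.6875 = 9.5262
  yellow: (52 − 54.25)² / 54.25 = 0.0933
χ² = 3.9427 + 9.5262 + 0.0933 = 13.5622 ≈ 13.562
Degrees of freedom = 3 − 1 = 2; critical value at α = 0.05 is 5.991.
Since 13.562 > 5.991, we reject the null hypothesis — the data do not fit the 9:3:4 ratio.

13.562; not consistent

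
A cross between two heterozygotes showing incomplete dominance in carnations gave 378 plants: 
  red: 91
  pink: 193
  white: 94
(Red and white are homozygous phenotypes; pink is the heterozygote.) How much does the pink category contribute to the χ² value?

0.085

With incomplete dominance, a heterozygote × heterozygote cross gives a 1:2:1 phenotypic ratio.
Total ratio parts = 4. Expected numbers out of 378:
  red: 378 × 1/4 = 94.5
  pink: 378 × 2/4 = 189
  white: 378 × 1/4 = 94.5
Contribution of pink: (193 − 189)² / 189 = 0.0847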